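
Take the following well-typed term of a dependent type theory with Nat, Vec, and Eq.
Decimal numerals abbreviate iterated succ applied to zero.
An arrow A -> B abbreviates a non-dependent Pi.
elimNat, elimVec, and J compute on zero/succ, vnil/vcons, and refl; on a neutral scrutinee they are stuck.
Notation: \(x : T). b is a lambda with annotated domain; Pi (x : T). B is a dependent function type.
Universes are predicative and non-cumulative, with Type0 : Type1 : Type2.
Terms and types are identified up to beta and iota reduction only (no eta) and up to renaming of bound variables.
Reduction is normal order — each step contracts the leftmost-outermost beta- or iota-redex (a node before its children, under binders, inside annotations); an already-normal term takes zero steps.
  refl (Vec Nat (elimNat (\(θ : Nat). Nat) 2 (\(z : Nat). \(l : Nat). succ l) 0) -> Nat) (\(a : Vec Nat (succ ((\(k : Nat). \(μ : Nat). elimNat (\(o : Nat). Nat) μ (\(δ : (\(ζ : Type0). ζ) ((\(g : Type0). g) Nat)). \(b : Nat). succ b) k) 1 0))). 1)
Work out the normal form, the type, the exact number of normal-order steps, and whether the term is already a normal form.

resulting normal form:
  refl (Vec Nat 2 -> Nat) (\(θ : Vec Nat 2). 1)
inferred type:
  Eq (Vec Nat 2 -> Nat) (\(θ : Vec Nat 2). 1) (\(z : Vec Nat 2). 1)
normal-order step count: 7
already normal: no
first redex: an elimNat iota-redex


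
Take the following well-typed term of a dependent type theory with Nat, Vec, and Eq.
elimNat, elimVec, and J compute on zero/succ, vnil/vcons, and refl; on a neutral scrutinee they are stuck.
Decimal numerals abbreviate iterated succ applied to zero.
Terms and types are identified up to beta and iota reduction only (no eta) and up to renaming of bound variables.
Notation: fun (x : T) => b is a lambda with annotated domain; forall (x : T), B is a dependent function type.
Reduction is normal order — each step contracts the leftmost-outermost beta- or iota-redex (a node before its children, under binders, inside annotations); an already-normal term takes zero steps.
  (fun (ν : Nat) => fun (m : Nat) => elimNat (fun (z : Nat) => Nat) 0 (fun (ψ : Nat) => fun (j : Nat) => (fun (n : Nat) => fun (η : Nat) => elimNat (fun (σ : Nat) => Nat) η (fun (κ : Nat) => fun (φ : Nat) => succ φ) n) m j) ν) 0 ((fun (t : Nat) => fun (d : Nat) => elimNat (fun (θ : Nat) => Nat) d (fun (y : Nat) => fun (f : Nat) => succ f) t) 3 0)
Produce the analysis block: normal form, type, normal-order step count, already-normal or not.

resulting normal form:
  0
inferred type:
  Nat
normal-order step count: 3
already normal: no
first redex: a beta-redex


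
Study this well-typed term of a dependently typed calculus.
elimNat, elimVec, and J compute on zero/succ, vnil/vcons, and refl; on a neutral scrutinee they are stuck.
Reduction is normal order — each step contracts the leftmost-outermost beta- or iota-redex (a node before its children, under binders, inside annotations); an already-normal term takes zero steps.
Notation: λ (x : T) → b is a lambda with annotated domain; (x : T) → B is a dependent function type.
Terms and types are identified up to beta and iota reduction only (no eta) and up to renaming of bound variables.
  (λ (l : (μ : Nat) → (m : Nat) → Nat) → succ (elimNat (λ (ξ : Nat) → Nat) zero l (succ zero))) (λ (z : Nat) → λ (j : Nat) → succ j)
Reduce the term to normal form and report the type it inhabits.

reduced normal form:
  succ (succ zero)
type:
  Nat
observation: reduction starts at a beta-redex, and 5 normal-order steps reach the normal form.


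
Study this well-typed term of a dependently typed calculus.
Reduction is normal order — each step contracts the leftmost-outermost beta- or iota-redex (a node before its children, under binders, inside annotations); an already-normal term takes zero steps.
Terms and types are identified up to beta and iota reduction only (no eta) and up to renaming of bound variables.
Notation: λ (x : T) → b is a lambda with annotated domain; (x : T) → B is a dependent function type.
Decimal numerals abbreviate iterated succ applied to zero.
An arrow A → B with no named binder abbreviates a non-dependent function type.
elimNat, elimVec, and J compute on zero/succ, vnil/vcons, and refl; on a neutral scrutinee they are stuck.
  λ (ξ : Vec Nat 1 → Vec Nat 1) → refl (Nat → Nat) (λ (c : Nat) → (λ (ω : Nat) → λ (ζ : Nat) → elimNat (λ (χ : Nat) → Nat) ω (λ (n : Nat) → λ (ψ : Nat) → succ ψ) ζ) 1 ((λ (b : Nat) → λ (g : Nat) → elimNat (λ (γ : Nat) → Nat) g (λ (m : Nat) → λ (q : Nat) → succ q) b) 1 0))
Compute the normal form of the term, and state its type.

resulting normal form:
  λ (ξ : Vec Nat 1 → Vec Nat 1) → refl (Nat → Nat) (λ (c : Nat) → 2)
type:
  (Vec Nat 1 → Vec Nat 1) → Eq (Nat → Nat) (λ (ξ : Nat) → 2) (λ (c : Nat) → 2)
observation: contracting a beta-redex first, the term normalizes in 12 steps.


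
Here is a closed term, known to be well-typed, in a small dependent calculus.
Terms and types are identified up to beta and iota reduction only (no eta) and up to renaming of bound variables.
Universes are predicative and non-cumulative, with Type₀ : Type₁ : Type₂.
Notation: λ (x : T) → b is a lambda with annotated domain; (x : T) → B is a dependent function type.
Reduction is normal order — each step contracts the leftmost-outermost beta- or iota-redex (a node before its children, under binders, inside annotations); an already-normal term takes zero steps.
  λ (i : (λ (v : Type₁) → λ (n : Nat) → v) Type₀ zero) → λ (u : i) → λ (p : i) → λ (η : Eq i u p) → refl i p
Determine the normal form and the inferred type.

reduced normal form:
  λ (i : Type₀) → λ (v : i) → λ (n : i) → λ (u : Eq i v n) → refl i n
inferred type:
  (i : Type₀) → (v : i) → (n : i) → (u : Eq i v n) → Eq i n n


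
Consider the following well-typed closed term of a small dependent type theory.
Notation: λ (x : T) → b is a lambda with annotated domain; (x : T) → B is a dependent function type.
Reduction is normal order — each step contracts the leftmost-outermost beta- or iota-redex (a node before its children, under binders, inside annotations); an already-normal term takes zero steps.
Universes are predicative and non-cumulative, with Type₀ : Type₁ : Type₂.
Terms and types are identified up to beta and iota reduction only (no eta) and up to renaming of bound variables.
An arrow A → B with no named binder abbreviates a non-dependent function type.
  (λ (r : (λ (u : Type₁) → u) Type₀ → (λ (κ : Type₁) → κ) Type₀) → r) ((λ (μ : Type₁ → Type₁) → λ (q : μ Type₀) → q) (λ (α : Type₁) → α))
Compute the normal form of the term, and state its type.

resulting normal form:
  λ (r : Type₀) → r
inferred type:
  Type₀ → Type₀
observation: the term reaches its normal form after 3 normal-order steps.


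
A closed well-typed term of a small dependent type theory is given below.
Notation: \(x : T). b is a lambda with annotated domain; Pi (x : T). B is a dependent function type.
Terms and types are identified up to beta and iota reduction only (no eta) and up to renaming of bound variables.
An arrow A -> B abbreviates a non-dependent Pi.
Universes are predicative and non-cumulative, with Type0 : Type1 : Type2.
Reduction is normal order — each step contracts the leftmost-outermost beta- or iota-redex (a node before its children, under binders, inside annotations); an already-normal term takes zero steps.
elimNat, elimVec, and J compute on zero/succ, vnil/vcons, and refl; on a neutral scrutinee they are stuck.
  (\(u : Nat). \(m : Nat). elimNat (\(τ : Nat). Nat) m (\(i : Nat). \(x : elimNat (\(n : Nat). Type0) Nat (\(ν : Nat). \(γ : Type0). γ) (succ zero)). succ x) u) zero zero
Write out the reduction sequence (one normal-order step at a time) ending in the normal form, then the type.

normal-order reduction:
  (\(u : Nat). \(m : Nat). elimNat (\(τ : Nat). Nat) m (\(i : Nat). \(x : elimNat (\(n : Nat). Type0) Nat (\(ν : Nat). \(γ : Type0). γ) (succ zero)). succ x) u) zero zero
  ~> (\(u : Nat). elimNat (\(m : Nat). Nat) u (\(τ : Nat). \(i : elimNat (\(x : Nat). Type0) Nat (\(n : Nat). \(ν : Type0). ν) (succ zero)). succ i) zero) zero
  ~> elimNat (\(u : Nat). Nat) zero (\(m : Nat). \(τ : elimNat (\(i : Nat). Type0) Nat (\(x : Nat). \(n : Type0). n) (succ zero)). succ τ) zero
  ~> zero
type:
  Nat


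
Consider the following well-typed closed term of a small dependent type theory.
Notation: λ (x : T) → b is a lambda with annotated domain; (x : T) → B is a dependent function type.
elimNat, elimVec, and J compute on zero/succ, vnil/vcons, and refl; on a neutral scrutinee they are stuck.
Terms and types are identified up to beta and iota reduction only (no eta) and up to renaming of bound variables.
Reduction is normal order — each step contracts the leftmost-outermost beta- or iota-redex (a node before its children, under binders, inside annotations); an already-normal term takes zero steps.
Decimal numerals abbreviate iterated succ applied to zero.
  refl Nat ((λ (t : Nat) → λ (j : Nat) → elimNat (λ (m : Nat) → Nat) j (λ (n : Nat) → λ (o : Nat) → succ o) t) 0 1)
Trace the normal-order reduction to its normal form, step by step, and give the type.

normal-order reduction sequence:
  refl Nat ((λ (t : Nat) → λ (j : Nat) → elimNat (λ (m : Nat) → Nat) j (λ (n : Nat) → λ (o : Nat) → succ o) t) 0 1)
  ~> refl Nat ((λ (t : Nat) → elimNat (λ (j : Nat) → Nat) t (λ (m : Nat) → λ (n : Nat) → succ n) 0) 1)
  ~> refl Nat (elimNat (λ (t : Nat) → Nat) 1 (λ (j : Nat) → λ (m : Nat) → succ m) 0)
  ~> refl Nat 1
inferred type:
  Eq Nat 1 1


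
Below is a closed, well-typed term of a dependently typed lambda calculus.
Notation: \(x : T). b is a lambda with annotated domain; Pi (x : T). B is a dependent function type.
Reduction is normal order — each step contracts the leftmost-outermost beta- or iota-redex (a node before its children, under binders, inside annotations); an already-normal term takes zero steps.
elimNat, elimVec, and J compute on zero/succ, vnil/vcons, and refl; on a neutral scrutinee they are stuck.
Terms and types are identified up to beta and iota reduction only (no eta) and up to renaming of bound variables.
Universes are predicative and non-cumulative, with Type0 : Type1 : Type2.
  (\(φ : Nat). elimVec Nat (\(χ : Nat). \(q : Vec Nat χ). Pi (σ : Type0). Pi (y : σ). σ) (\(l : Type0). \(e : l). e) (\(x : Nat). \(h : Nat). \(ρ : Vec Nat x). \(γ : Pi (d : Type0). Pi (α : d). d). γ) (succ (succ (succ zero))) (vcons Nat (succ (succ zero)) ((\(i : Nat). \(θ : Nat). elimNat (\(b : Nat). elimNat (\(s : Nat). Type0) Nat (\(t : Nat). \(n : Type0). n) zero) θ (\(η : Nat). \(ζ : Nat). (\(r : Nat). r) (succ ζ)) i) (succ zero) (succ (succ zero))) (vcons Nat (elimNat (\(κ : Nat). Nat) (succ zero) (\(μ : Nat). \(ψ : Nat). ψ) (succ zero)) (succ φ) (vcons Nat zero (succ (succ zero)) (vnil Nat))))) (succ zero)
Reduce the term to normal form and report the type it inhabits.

reduced normal form:
  \(φ : Type0). \(χ : φ). χ
type:
  Pi (φ : Type0). Pi (χ : φ). φ
observation: the first redex contracted is a beta-redex; the normal form is reached in 17 normal-order steps.


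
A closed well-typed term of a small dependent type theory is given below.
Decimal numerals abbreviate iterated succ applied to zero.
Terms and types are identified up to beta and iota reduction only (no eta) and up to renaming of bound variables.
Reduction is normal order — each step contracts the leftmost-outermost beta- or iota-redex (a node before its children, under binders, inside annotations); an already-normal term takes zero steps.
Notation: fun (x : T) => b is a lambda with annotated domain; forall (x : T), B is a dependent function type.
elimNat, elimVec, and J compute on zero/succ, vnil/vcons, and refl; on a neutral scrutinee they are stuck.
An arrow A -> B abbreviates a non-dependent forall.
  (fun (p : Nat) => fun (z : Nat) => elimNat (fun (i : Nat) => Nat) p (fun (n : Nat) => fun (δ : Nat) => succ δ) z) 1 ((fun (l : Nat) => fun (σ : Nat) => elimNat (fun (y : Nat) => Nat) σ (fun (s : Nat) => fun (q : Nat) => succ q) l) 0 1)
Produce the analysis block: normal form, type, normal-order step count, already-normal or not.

reduced normal form:
  2
the term's type:
  Nat
reduction steps (normal order): 9
started in normal form: no
first contracted redex: a beta-redex


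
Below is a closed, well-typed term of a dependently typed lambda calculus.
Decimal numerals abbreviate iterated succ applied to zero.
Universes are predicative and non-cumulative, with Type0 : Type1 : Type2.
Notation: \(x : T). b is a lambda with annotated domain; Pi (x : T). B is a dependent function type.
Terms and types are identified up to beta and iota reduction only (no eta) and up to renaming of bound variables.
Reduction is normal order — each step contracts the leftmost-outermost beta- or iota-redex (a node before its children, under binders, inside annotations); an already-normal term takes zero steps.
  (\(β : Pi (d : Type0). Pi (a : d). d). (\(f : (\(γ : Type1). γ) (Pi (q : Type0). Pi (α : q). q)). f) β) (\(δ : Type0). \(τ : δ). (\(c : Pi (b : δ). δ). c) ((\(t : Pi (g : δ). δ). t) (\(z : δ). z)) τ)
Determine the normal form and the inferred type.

resulting normal form:
  \(β : Type0). \(d : β). d
type:
  Pi (β : Type0). Pi (d : β). β
observation: reduction starts at a beta-redex, and 5 normal-order steps reach the normal form.


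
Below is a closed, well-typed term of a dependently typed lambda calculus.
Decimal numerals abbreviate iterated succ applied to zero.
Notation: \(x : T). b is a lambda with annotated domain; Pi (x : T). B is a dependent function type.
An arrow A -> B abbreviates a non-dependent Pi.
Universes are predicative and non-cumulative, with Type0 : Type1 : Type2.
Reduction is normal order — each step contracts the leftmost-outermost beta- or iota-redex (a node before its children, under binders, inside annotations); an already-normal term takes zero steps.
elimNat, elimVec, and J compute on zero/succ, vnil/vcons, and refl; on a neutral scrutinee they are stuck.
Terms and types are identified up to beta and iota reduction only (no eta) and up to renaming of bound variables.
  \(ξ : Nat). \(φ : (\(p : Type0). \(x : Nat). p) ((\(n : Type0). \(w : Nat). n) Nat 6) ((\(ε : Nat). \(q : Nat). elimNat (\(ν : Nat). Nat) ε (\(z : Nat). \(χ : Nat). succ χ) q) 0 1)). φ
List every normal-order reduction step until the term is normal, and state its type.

normal-order reduction:
  \(ξ : Nat). \(φ : (\(p : Type0). \(x : Nat). p) ((\(n : Type0). \(w : Nat). n) Nat 6) ((\(ε : Nat). \(q : Nat). elimNat (\(ν : Nat). Nat) ε (\(z : Nat). \(χ : Nat). succ χ) q) 0 1)). φ
  ~> \(ξ : Nat). \(φ : (\(p : Nat). (\(x : Type0). \(n : Nat). x) Nat 6) ((\(w : Nat). \(ε : Nat). elimNat (\(q : Nat). Nat) w (\(ν : Nat). \(z : Nat). succ z) ε) 0 1)). φ
  ~> \(ξ : Nat). \(φ : (\(p : Type0). \(x : Nat). p) Nat 6). φ
  ~> \(ξ : Nat). \(φ : (\(p : Nat). Nat) 6). φ
  ~> \(ξ : Nat). \(φ : Nat). φ
type:
  Nat -> Nat -> Nat


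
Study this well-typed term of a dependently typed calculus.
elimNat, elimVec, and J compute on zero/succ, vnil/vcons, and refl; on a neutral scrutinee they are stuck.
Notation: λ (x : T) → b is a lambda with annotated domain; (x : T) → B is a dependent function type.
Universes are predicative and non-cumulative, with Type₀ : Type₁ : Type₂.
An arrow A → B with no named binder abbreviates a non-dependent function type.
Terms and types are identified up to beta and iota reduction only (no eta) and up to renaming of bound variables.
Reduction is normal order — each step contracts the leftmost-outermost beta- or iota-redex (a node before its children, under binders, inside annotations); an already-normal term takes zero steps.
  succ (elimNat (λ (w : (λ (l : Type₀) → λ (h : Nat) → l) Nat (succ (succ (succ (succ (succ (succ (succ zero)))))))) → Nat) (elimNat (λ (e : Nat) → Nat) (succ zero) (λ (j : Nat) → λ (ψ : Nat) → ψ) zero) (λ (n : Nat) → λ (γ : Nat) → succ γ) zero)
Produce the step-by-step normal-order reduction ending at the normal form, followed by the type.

normal-order reduction:
  succ (elimNat (λ (w : (λ (l : Type₀) → λ (h : Nat) → l) Nat (succ (succ (succ (succ (succ (succ (succ zero)))))))) → Nat) (elimNat (λ (e : Nat) → Nat) (succ zero) (λ (j : Nat) → λ (ψ : Nat) → ψ) zero) (λ (n : Nat) → λ (γ : Nat) → succ γ) zero)
  ~> succ (elimNat (λ (w : Nat) → Nat) (succ zero) (λ (l : Nat) → λ (h : Nat) → h) zero)
  ~> succ (succ zero)
the term's type:
  Nat


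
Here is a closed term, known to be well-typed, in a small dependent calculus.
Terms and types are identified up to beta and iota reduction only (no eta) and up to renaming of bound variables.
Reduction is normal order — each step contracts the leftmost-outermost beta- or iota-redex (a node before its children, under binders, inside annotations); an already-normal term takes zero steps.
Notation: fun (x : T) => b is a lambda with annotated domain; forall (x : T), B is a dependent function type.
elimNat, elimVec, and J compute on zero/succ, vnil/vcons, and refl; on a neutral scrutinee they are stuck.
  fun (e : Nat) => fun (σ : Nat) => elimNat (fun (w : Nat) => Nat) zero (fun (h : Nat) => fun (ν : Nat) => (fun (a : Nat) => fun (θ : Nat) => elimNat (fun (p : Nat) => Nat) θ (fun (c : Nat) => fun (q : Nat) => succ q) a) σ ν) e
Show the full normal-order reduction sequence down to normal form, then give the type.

reduction (normal order):
  fun (e : Nat) => fun (σ : Nat) => elimNat (fun (w : Nat) => Nat) zero (fun (h : Nat) => fun (ν : Nat) => (fun (a : Nat) => fun (θ : Nat) => elimNat (fun (p : Nat) => Nat) θ (fun (c : Nat) => fun (q : Nat) => succ q) a) σ ν) e
  ~> fun (e : Nat) => fun (σ : Nat) => elimNat (fun (w : Nat) => Nat) zero (fun (h : Nat) => fun (ν : Nat) => (fun (a : Nat) => elimNat (fun (θ : Nat) => Nat) a (fun (p : Nat) => fun (c : Nat) => succ c) σ) ν) e
  ~> fun (e : Nat) => fun (σ : Nat) => elimNat (fun (w : Nat) => Nat) zero (fun (h : Nat) => fun (ν : Nat) => elimNat (fun (a : Nat) => Nat) ν (fun (θ : Nat) => fun (p : Nat) => succ p) σ) e
inferred type:
  forall (e : Nat), forall (σ : Nat), Nat


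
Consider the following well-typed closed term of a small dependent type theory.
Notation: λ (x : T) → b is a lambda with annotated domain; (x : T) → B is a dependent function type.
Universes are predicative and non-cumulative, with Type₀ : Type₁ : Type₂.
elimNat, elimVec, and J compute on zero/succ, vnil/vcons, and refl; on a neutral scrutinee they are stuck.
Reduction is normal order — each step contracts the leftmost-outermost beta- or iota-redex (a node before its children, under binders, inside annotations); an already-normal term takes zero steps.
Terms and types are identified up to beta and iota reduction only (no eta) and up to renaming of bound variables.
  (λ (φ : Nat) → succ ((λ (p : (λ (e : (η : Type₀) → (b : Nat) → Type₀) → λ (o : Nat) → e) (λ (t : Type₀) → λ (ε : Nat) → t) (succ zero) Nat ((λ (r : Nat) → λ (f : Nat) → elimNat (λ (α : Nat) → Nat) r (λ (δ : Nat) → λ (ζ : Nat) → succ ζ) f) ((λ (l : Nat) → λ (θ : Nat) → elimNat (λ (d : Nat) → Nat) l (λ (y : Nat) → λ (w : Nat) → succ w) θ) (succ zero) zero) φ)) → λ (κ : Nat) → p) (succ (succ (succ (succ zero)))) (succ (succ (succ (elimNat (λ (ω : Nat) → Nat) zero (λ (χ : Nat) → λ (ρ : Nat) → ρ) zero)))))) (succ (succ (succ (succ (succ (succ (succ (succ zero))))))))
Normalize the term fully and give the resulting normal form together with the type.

normal form:
  succ (succ (succ (succ (succ zero))))
inferred type:
  Nat


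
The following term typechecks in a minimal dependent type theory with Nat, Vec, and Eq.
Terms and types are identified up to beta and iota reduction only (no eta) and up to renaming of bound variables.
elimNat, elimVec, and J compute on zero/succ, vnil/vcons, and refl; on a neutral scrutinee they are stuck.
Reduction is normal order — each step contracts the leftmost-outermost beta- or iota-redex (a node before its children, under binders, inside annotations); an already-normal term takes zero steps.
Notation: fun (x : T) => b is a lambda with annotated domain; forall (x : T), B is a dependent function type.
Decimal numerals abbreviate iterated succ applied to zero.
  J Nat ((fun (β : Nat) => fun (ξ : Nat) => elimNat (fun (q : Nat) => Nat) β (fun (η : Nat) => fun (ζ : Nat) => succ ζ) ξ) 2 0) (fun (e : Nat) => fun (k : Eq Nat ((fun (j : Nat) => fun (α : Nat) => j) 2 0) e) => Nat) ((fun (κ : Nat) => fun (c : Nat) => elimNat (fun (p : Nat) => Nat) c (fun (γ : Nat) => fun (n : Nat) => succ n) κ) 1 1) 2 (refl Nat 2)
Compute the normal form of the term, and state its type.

resulting normal form:
  2
type:
  Nat


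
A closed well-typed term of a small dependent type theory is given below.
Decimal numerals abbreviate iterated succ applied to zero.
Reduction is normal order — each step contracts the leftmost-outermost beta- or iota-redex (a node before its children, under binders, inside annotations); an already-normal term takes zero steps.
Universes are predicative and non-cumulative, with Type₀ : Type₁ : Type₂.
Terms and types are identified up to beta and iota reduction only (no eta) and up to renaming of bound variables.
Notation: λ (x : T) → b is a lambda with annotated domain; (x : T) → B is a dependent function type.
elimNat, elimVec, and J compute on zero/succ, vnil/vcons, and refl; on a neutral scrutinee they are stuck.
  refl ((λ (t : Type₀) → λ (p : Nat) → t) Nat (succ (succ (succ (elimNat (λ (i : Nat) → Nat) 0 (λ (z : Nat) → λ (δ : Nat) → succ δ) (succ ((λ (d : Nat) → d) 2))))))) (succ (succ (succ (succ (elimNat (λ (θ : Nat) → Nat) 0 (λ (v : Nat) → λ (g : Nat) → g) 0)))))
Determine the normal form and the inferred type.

reduced normal form:
  refl Nat 4
the term's type:
  Eq Nat 4 4
observation: 3 normal-order steps separate the term from its normal form.


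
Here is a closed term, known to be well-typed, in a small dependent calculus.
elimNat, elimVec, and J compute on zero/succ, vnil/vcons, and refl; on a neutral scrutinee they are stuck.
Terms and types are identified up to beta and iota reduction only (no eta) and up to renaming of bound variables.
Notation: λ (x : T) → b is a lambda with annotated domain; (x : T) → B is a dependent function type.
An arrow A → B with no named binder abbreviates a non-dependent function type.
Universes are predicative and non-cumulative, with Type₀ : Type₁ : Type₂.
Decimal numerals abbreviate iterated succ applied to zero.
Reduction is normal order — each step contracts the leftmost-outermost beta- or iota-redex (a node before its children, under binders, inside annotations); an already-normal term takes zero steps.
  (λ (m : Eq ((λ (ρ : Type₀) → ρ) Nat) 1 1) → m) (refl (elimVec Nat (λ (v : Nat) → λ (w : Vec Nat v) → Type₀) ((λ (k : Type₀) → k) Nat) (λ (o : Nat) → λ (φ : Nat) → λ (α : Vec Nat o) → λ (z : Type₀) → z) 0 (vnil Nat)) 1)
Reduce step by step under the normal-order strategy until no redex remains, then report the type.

normal-order reduction:
  (λ (m : Eq ((λ (ρ : Type₀) → ρ) Nat) 1 1) → m) (refl (elimVec Nat (λ (v : Nat) → λ (w : Vec Nat v) → Type₀) ((λ (k : Type₀) → k) Nat) (λ (o : Nat) → λ (φ : Nat) → λ (α : Vec Nat o) → λ (z : Type₀) → z) 0 (vnil Nat)) 1)
  ~> refl (elimVec Nat (λ (m : Nat) → λ (ρ : Vec Nat m) → Type₀) ((λ (v : Type₀) → v) Nat) (λ (w : Nat) → λ (k : Nat) → λ (o : Vec Nat w) → λ (φ : Type₀) → φ) 0 (vnil Nat)) 1
  ~> refl ((λ (m : Type₀) → m) Nat) 1
  ~> refl Nat 1
inferred type:
  Eq Nat 1 1


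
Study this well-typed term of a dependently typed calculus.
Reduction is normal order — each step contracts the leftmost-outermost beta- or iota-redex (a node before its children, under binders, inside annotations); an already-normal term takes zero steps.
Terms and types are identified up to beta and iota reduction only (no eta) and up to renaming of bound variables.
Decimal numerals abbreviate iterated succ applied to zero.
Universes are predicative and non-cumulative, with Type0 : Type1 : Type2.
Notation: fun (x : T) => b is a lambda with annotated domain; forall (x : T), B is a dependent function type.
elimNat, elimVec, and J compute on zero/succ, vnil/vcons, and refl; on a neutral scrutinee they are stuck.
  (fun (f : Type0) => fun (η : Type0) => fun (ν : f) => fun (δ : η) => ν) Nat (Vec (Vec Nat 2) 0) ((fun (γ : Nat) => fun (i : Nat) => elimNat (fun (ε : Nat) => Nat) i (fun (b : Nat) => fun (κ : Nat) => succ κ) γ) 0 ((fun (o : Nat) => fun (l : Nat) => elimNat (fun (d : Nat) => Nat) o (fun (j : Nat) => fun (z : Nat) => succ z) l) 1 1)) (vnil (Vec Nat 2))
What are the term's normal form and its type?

normal form:
  2
the term's type:
  Nat
observation: normalization takes exactly 13 steps under the normal-order strategy.


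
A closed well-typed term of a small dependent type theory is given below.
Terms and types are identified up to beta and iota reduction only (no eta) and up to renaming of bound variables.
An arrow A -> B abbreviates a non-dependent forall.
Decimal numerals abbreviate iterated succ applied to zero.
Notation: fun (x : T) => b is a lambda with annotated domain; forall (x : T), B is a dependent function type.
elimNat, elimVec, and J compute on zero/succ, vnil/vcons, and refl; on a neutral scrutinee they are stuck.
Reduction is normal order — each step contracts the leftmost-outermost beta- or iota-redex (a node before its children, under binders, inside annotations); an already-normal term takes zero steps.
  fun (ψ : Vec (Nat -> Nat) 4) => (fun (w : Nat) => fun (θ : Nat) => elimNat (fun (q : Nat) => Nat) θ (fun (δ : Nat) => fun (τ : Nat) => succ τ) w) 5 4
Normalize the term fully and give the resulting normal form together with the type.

reduced normal form:
  fun (ψ : Vec (Nat -> Nat) 4) => 9
inferred type:
  Vec (Nat -> Nat) 4 -> Nat


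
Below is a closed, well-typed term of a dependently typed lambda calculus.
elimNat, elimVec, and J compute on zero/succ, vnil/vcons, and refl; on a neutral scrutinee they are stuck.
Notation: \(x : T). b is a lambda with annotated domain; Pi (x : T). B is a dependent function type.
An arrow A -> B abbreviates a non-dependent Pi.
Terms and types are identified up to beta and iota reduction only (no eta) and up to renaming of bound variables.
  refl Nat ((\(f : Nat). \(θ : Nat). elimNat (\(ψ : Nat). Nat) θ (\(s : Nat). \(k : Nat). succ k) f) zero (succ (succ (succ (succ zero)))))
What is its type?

the term's type:
  Eq Nat (succ (succ (succ (succ zero)))) (succ (succ (succ (succ zero))))


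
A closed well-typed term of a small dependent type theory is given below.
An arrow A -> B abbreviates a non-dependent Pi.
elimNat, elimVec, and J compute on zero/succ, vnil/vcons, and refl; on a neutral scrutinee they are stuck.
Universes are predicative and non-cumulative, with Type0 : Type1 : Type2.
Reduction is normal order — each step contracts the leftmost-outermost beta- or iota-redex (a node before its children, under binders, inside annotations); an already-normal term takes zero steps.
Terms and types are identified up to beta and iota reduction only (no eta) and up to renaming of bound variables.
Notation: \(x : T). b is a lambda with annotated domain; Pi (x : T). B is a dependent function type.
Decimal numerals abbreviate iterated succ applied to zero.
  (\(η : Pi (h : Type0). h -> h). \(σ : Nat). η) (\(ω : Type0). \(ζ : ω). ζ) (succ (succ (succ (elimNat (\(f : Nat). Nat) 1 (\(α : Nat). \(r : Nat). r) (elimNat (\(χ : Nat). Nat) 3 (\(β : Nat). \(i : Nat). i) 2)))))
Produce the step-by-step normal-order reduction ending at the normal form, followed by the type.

normal-order reduction:
  (\(η : Pi (h : Type0). h -> h). \(σ : Nat). η) (\(ω : Type0). \(ζ : ω). ζ) (succ (succ (succ (elimNat (\(f : Nat). Nat) 1 (\(α : Nat). \(r : Nat). r) (elimNat (\(χ : Nat). Nat) 3 (\(β : Nat). \(i : Nat). i) 2)))))
  ~> (\(η : Nat). \(h : Type0). \(σ : h). σ) (succ (succ (succ (elimNat (\(ω : Nat). Nat) 1 (\(ζ : Nat). \(f : Nat). f) (elimNat (\(α : Nat). Nat) 3 (\(r : Nat). \(χ : Nat). χ) 2)))))
  ~> \(η : Type0). \(h : η). h
the term's type:
  Pi (η : Type0). η -> η


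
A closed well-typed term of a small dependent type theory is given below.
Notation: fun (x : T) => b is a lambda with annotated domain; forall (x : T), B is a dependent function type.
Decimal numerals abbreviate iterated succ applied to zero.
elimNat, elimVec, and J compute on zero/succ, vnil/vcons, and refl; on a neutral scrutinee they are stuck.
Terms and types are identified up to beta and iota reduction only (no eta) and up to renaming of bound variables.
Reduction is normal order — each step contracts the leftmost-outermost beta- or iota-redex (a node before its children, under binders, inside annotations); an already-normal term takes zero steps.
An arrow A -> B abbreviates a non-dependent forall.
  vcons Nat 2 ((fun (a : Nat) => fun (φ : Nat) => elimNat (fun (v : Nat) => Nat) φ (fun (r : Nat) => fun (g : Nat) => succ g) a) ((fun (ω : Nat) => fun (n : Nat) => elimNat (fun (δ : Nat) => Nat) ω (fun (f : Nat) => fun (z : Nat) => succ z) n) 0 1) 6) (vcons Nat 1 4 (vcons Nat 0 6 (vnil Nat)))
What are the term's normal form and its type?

reduced normal form:
  vcons Nat 2 7 (vcons Nat 1 4 (vcons Nat 0 6 (vnil Nat)))
type:
  Vec Nat 3


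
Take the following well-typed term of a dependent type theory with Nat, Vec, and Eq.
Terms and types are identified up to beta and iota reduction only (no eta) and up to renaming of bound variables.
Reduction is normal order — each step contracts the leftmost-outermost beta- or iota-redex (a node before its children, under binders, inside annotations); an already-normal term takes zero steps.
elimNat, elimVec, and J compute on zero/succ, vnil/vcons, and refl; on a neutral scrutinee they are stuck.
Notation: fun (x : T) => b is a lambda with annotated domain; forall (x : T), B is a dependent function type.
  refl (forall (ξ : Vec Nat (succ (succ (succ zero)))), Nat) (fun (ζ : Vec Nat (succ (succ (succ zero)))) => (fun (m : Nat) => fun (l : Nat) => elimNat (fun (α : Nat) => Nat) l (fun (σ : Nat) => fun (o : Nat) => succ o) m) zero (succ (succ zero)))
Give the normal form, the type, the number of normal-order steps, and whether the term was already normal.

reduced normal form:
  refl (forall (ξ : Vec Nat (succ (succ (succ zero)))), Nat) (fun (ζ : Vec Nat (succ (succ (succ zero)))) => succ (succ zero))
the term's type:
  Eq (forall (ξ : Vec Nat (succ (succ (succ zero)))), Nat) (fun (ζ : Vec Nat (succ (succ (succ zero)))) => succ (succ zero)) (fun (m : Vec Nat (succ (succ (succ zero)))) => succ (succ zero))
steps to reach normal form (normal order): 3
term was already normal: no
first redex: a beta-redex


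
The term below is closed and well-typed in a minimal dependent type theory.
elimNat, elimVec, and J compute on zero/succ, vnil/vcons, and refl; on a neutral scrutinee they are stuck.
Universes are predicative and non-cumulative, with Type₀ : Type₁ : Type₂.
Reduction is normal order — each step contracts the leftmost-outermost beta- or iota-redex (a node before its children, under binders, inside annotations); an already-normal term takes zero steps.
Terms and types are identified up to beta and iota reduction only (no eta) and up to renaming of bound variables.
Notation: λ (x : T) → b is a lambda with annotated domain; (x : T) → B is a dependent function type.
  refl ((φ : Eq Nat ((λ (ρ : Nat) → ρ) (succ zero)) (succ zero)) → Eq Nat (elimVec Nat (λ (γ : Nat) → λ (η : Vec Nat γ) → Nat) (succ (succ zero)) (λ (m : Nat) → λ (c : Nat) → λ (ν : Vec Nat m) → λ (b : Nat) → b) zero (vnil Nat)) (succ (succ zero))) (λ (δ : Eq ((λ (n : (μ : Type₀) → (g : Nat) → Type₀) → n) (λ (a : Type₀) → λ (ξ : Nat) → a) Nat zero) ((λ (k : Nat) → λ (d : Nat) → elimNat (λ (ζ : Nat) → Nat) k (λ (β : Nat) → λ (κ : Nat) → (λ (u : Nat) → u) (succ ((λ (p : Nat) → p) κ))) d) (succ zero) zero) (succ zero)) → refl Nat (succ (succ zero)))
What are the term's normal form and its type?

normal form:
  refl ((φ : Eq Nat (succ zero) (succ zero)) → Eq Nat (succ (succ zero)) (succ (succ zero))) (λ (ρ : Eq Nat (succ zero) (succ zero)) → refl Nat (succ (succ zero)))
type:
  Eq ((φ : Eq Nat (succ zero) (succ zero)) → Eq Nat (succ (succ zero)) (succ (succ zero))) (λ (ρ : Eq Nat (succ zero) (succ zero)) → refl Nat (succ (succ zero))) (λ (γ : Eq Nat (succ zero) (succ zero)) → refl Nat (succ (succ zero)))


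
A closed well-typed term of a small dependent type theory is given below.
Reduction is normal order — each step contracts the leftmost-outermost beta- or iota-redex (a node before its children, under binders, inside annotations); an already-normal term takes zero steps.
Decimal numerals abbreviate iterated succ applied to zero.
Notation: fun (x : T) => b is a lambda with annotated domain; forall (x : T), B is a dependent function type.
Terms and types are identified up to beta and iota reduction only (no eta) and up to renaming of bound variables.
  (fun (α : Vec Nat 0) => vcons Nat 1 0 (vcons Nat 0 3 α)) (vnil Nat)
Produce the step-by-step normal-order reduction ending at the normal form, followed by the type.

normal-order reduction sequence:
  (fun (α : Vec Nat 0) => vcons Nat 1 0 (vcons Nat 0 3 α)) (vnil Nat)
  ~> vcons Nat 1 0 (vcons Nat 0 3 (vnil Nat))
type:
  Vec Nat 2


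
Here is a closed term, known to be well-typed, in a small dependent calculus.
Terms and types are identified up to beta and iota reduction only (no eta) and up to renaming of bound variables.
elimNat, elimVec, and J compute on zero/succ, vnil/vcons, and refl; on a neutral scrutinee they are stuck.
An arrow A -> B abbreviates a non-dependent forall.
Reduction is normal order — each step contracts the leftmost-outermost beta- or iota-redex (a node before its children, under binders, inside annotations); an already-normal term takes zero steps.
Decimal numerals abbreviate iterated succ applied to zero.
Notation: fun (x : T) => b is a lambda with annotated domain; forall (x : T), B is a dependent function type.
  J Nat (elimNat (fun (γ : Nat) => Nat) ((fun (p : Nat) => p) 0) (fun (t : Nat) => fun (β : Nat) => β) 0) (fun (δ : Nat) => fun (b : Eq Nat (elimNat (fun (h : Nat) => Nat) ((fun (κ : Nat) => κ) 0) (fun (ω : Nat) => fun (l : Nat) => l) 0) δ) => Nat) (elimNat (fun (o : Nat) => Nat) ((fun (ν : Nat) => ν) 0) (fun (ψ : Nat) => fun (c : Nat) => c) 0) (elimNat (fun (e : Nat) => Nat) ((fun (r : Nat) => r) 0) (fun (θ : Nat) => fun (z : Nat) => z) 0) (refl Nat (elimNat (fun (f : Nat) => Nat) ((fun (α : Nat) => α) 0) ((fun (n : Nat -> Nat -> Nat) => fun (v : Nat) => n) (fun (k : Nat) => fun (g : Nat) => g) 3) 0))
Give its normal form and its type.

resulting normal form:
  0
the term's type:
  Nat


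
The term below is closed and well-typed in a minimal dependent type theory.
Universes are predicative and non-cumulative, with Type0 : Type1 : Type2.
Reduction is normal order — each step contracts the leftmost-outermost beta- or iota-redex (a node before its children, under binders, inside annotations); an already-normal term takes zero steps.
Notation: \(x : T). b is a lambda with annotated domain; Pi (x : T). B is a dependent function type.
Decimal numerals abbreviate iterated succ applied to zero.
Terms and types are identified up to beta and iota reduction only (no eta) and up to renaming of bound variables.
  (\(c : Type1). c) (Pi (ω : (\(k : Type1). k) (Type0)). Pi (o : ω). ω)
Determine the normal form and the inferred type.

reduced normal form:
  Pi (c : Type0). Pi (ω : c). c
inferred type:
  Type1


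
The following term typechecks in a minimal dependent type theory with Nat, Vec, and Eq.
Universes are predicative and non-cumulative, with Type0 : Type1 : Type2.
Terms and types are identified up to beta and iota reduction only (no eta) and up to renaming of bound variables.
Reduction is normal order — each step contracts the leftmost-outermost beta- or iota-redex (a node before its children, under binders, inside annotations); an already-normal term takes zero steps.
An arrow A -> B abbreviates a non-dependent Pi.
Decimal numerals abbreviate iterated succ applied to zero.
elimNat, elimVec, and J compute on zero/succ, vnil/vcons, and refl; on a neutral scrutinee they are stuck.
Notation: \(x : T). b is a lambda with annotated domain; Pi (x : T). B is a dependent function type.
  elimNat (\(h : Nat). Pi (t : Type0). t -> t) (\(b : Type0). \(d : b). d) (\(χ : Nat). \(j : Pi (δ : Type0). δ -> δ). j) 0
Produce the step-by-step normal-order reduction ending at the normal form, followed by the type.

normal-order reduction:
  elimNat (\(h : Nat). Pi (t : Type0). t -> t) (\(b : Type0). \(d : b). d) (\(χ : Nat). \(j : Pi (δ : Type0). δ -> δ). j) 0
  ~> \(h : Type0). \(t : h). t
the term's type:
  Pi (h : Type0). h -> h


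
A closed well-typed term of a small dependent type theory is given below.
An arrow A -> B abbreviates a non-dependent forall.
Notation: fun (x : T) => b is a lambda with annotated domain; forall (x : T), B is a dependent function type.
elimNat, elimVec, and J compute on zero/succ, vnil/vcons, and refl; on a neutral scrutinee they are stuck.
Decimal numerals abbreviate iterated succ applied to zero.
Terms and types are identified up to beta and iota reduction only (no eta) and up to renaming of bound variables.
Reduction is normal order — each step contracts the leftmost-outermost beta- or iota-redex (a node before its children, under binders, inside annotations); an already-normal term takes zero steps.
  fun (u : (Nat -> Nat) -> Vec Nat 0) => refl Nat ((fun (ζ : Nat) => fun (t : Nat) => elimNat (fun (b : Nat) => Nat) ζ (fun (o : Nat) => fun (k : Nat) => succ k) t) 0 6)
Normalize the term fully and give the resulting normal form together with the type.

normal form:
  fun (u : (Nat -> Nat) -> Vec Nat 0) => refl Nat 6
the term's type:
  ((Nat -> Nat) -> Vec Nat 0) -> Eq Nat 6 6


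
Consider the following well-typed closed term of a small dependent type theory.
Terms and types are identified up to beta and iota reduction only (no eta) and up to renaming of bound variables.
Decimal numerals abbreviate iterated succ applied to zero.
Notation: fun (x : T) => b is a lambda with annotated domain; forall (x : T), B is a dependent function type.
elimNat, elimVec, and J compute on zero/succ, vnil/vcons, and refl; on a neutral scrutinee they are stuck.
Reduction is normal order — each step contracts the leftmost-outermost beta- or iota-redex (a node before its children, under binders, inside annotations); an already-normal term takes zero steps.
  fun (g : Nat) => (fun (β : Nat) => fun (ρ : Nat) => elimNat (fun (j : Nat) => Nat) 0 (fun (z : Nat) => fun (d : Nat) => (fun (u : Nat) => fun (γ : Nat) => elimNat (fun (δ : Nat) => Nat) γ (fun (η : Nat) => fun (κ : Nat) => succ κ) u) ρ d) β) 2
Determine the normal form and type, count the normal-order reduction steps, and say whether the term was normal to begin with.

resulting normal form:
  fun (g : Nat) => fun (β : Nat) => elimNat (fun (ρ : Nat) => Nat) (elimNat (fun (j : Nat) => Nat) 0 (fun (z : Nat) => fun (d : Nat) => succ d) β) (fun (u : Nat) => fun (γ : Nat) => succ γ) β
inferred type:
  forall (g : Nat), forall (β : Nat), Nat
steps to reach normal form (normal order): 12
already normal: no
first redex: a beta-redex


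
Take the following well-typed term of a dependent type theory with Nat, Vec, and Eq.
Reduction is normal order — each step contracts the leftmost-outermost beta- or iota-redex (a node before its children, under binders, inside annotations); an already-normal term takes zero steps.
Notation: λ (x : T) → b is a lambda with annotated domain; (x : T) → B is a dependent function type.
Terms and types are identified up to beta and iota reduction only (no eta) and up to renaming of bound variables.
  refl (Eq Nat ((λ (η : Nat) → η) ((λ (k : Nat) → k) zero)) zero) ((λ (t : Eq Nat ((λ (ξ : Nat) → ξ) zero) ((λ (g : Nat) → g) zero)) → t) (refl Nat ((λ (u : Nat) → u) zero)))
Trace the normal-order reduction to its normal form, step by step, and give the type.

normal-order reduction sequence:
  refl (Eq Nat ((λ (η : Nat) → η) ((λ (k : Nat) → k) zero)) zero) ((λ (t : Eq Nat ((λ (ξ : Nat) → ξ) zero) ((λ (g : Nat) → g) zero)) → t) (refl Nat ((λ (u : Nat) → u) zero)))
  ~> refl (Eq Nat ((λ (η : Nat) → η) zero) zero) ((λ (k : Eq Nat ((λ (t : Nat) → t) zero) ((λ (ξ : Nat) → ξ) zero)) → k) (refl Nat ((λ (g : Nat) → g) zero)))
  ~> refl (Eq Nat zero zero) ((λ (η : Eq Nat ((λ (k : Nat) → k) zero) ((λ (t : Nat) → t) zero)) → η) (refl Nat ((λ (ξ : Nat) → ξ) zero)))
  ~> refl (Eq Nat zero zero) (refl Nat ((λ (η : Nat) → η) zero))
  ~> refl (Eq Nat zero zero) (refl Nat zero)
inferred type:
  Eq (Eq Nat zero zero) (refl Nat zero) (refl Nat zero)
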